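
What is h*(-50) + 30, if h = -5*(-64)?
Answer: -15970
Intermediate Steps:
h = 320
h*(-50) + 30 = 320*(-50) + 30 = -16000 + 30 = -15970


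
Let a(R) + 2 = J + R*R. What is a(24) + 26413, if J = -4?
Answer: 26983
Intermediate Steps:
a(R) = -6 + R² (a(R) = -2 + (-4 + R*R) = -2 + (-4 + R²) = -6 + R²)
a(24) + 26413 = (-6 + 24²) + 26413 = (-6 + 576) + 26413 = 570 + 26413 = 26983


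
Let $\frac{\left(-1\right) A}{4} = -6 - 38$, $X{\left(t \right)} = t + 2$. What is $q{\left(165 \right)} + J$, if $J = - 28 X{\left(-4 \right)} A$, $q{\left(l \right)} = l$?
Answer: $10021$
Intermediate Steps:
$X{\left(t \right)} = 2 + t$
$A = 176$ ($A = - 4 \left(-6 - 38\right) = \left(-4\right) \left(-44\right) = 176$)
$J = 9856$ ($J = - 28 \left(2 - 4\right) 176 = \left(-28\right) \left(-2\right) 176 = 56 \cdot 176 = 9856$)
$q{\left(165 \right)} + J = 165 + 9856 = 10021$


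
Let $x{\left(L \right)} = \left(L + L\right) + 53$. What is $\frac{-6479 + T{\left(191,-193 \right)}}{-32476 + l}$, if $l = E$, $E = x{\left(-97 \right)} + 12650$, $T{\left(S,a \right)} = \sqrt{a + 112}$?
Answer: $\frac{6479}{19967} - \frac{9 i}{19967} \approx 0.32449 - 0.00045074 i$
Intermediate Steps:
$T{\left(S,a \right)} = \sqrt{112 + a}$
$x{\left(L \right)} = 53 + 2 L$ ($x{\left(L \right)} = 2 L + 53 = 53 + 2 L$)
$E = 12509$ ($E = \left(53 + 2 \left(-97\right)\right) + 12650 = \left(53 - 194\right) + 12650 = -141 + 12650 = 12509$)
$l = 12509$
$\frac{-6479 + T{\left(191,-193 \right)}}{-32476 + l} = \frac{-6479 + \sqrt{112 - 193}}{-32476 + 12509} = \frac{-6479 + \sqrt{-81}}{-19967} = \left(-6479 + 9 i\right) \left(- \frac{1}{19967}\right) = \frac{6479}{19967} - \frac{9 i}{19967}$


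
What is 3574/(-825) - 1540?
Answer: -1274074/825 ≈ -1544.3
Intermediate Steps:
3574/(-825) - 1540 = 3574*(-1/825) - 1540 = -3574/825 - 1540 = -1274074/825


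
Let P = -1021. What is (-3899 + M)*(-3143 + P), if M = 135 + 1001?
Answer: 11505132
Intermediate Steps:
M = 1136
(-3899 + M)*(-3143 + P) = (-3899 + 1136)*(-3143 - 1021) = -2763*(-4164) = 11505132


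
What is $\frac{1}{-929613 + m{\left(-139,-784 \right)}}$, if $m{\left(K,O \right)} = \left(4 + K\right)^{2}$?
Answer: $- \frac{1}{911388} \approx -1.0972 \cdot 10^{-6}$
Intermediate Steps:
$\frac{1}{-929613 + m{\left(-139,-784 \right)}} = \frac{1}{-929613 + \left(4 - 139\right)^{2}} = \frac{1}{-929613 + \left(-135\right)^{2}} = \frac{1}{-929613 + 18225} = \frac{1}{-911388} = - \frac{1}{911388}$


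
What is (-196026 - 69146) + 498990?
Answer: 233818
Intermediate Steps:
(-196026 - 69146) + 498990 = -265172 + 498990 = 233818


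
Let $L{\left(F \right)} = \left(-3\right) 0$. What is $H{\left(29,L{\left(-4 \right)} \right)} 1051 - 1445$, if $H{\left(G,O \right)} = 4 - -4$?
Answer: $6963$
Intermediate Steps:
$L{\left(F \right)} = 0$
$H{\left(G,O \right)} = 8$ ($H{\left(G,O \right)} = 4 + 4 = 8$)
$H{\left(29,L{\left(-4 \right)} \right)} 1051 - 1445 = 8 \cdot 1051 - 1445 = 8408 - 1445 = 6963$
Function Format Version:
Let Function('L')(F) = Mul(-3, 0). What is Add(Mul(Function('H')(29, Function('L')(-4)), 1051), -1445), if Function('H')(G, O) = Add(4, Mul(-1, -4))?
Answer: 6963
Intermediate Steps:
Function('L')(F) = 0
Function('H')(G, O) = 8 (Function('H')(G, O) = Add(4, 4) = 8)
Add(Mul(Function('H')(29, Function('L')(-4)), 1051), -1445) = Add(Mul(8, 1051), -1445) = Add(8408, -1445) = 6963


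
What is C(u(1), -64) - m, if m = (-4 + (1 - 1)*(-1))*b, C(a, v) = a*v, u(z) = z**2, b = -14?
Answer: -120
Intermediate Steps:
m = 56 (m = (-4 + (1 - 1)*(-1))*(-14) = (-4 + 0*(-1))*(-14) = (-4 + 0)*(-14) = -4*(-14) = 56)
C(u(1), -64) - m = 1**2*(-64) - 1*56 = 1*(-64) - 56 = -64 - 56 = -120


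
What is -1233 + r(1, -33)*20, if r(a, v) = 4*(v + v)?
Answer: -6513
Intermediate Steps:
r(a, v) = 8*v (r(a, v) = 4*(2*v) = 8*v)
-1233 + r(1, -33)*20 = -1233 + (8*(-33))*20 = -1233 - 264*20 = -1233 - 5280 = -6513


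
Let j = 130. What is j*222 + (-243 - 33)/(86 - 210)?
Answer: 894729/31 ≈ 28862.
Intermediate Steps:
j*222 + (-243 - 33)/(86 - 210) = 130*222 + (-243 - 33)/(86 - 210) = 28860 - 276/(-124) = 28860 - 276*(-1/124) = 28860 + 69/31 = 894729/31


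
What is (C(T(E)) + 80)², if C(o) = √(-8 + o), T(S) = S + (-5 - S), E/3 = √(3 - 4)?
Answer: (80 + I*√13)² ≈ 6387.0 + 576.89*I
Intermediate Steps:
E = 3*I (E = 3*√(3 - 4) = 3*√(-1) = 3*I ≈ 3.0*I)
T(S) = -5
(C(T(E)) + 80)² = (√(-8 - 5) + 80)² = (√(-13) + 80)² = (I*√13 + 80)² = (80 + I*√13)²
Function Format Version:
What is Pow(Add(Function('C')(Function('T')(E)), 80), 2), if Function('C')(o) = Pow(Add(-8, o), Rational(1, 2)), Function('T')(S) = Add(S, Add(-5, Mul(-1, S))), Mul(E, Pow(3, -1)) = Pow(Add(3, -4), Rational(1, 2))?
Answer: Pow(Add(80, Mul(I, Pow(13, Rational(1, 2)))), 2) ≈ Add(6387.0, Mul(576.89, I))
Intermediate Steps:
E = Mul(3, I) (E = Mul(3, Pow(Add(3, -4), Rational(1, 2))) = Mul(3, Pow(-1, Rational(1, 2))) = Mul(3, I) ≈ Mul(3.0000, I))
Function('T')(S) = -5
Pow(Add(Function('C')(Function('T')(E)), 80), 2) = Pow(Add(Pow(Add(-8, -5), Rational(1, 2)), 80), 2) = Pow(Add(Pow(-13, Rational(1, 2)), 80), 2) = Pow(Add(Mul(I, Pow(13, Rational(1, 2))), 80), 2) = Pow(Add(80, Mul(I, Pow(13, Rational(1, 2)))), 2)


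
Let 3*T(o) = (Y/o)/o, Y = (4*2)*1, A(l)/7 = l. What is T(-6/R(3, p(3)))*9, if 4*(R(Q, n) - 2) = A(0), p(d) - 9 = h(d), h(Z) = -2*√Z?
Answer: 8/3 ≈ 2.6667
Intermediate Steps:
p(d) = 9 - 2*√d
A(l) = 7*l
R(Q, n) = 2 (R(Q, n) = 2 + (7*0)/4 = 2 + (¼)*0 = 2 + 0 = 2)
Y = 8 (Y = 8*1 = 8)
T(o) = 8/(3*o²) (T(o) = ((8/o)/o)/3 = (8/o²)/3 = 8/(3*o²))
T(-6/R(3, p(3)))*9 = (8/(3*(-6/2)²))*9 = (8/(3*(-6*½)²))*9 = ((8/3)/(-3)²)*9 = ((8/3)*(⅑))*9 = (8/27)*9 = 8/3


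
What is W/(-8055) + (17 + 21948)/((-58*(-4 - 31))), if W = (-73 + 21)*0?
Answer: 4393/406 ≈ 10.820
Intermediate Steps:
W = 0 (W = -52*0 = 0)
W/(-8055) + (17 + 21948)/((-58*(-4 - 31))) = 0/(-8055) + (17 + 21948)/((-58*(-4 - 31))) = 0*(-1/8055) + 21965/((-58*(-35))) = 0 + 21965/2030 = 0 + 21965*(1/2030) = 0 + 4393/406 = 4393/406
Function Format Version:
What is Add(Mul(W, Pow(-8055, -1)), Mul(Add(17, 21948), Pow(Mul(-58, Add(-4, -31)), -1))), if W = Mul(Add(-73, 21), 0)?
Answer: Rational(4393, 406) ≈ 10.820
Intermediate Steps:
W = 0 (W = Mul(-52, 0) = 0)
Add(Mul(W, Pow(-8055, -1)), Mul(Add(17, 21948), Pow(Mul(-58, Add(-4, -31)), -1))) = Add(Mul(0, Pow(-8055, -1)), Mul(Add(17, 21948), Pow(Mul(-58, Add(-4, -31)), -1))) = Add(Mul(0, Rational(-1, 8055)), Mul(21965, Pow(Mul(-58, -35), -1))) = Add(0, Mul(21965, Pow(2030, -1))) = Add(0, Mul(21965, Rational(1, 2030))) = Add(0, Rational(4393, 406)) = Rational(4393, 406)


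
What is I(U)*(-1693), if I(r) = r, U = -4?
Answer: 6772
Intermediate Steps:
I(U)*(-1693) = -4*(-1693) = 6772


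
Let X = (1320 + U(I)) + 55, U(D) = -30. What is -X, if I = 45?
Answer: -1345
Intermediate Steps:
X = 1345 (X = (1320 - 30) + 55 = 1290 + 55 = 1345)
-X = -1*1345 = -1345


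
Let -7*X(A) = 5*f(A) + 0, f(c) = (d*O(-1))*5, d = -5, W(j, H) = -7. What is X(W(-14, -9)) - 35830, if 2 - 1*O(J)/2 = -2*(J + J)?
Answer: -251310/7 ≈ -35901.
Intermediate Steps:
O(J) = 4 + 8*J (O(J) = 4 - (-4)*(J + J) = 4 - (-4)*2*J = 4 - (-8)*J = 4 + 8*J)
f(c) = 100 (f(c) = -5*(4 + 8*(-1))*5 = -5*(4 - 8)*5 = -5*(-4)*5 = 20*5 = 100)
X(A) = -500/7 (X(A) = -(5*100 + 0)/7 = -(500 + 0)/7 = -⅐*500 = -500/7)
X(W(-14, -9)) - 35830 = -500/7 - 35830 = -251310/7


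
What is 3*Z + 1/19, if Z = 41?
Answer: 2338/19 ≈ 123.05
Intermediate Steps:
3*Z + 1/19 = 3*41 + 1/19 = 123 + 1*(1/19) = 123 + 1/19 = 2338/19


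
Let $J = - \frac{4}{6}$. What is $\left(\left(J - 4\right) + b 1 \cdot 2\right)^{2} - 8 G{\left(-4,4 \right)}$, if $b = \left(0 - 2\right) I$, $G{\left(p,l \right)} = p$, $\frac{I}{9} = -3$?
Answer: $\frac{96388}{9} \approx 10710.0$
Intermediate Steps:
$I = -27$ ($I = 9 \left(-3\right) = -27$)
$J = - \frac{2}{3}$ ($J = \left(-4\right) \frac{1}{6} = - \frac{2}{3} \approx -0.66667$)
$b = 54$ ($b = \left(0 - 2\right) \left(-27\right) = \left(-2\right) \left(-27\right) = 54$)
$\left(\left(J - 4\right) + b 1 \cdot 2\right)^{2} - 8 G{\left(-4,4 \right)} = \left(\left(- \frac{2}{3} - 4\right) + 54 \cdot 1 \cdot 2\right)^{2} - -32 = \left(- \frac{14}{3} + 54 \cdot 2\right)^{2} + 32 = \left(- \frac{14}{3} + 108\right)^{2} + 32 = \left(\frac{310}{3}\right)^{2} + 32 = \frac{96100}{9} + 32 = \frac{96388}{9}$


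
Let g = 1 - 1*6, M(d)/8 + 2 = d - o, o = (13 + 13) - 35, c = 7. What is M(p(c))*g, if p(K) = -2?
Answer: -200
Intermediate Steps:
o = -9 (o = 26 - 35 = -9)
M(d) = 56 + 8*d (M(d) = -16 + 8*(d - 1*(-9)) = -16 + 8*(d + 9) = -16 + 8*(9 + d) = -16 + (72 + 8*d) = 56 + 8*d)
g = -5 (g = 1 - 6 = -5)
M(p(c))*g = (56 + 8*(-2))*(-5) = (56 - 16)*(-5) = 40*(-5) = -200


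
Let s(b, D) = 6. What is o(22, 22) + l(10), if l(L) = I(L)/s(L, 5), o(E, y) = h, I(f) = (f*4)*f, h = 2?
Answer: 206/3 ≈ 68.667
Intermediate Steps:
I(f) = 4*f² (I(f) = (4*f)*f = 4*f²)
o(E, y) = 2
l(L) = 2*L²/3 (l(L) = (4*L²)/6 = (4*L²)*(⅙) = 2*L²/3)
o(22, 22) + l(10) = 2 + (⅔)*10² = 2 + (⅔)*100 = 2 + 200/3 = 206/3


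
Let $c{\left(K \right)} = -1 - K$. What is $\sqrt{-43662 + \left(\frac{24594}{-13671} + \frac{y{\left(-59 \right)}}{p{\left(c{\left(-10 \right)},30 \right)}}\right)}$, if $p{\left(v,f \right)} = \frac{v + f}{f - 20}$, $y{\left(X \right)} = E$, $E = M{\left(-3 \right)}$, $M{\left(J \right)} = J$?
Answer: $\frac{i \sqrt{3127359817374}}{8463} \approx 208.96 i$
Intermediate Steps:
$E = -3$
$y{\left(X \right)} = -3$
$p{\left(v,f \right)} = \frac{f + v}{-20 + f}$
$\sqrt{-43662 + \left(\frac{24594}{-13671} + \frac{y{\left(-59 \right)}}{p{\left(c{\left(-10 \right)},30 \right)}}\right)} = \sqrt{-43662 - \left(\frac{8198}{4557} + 3 \frac{-20 + 30}{30 - -9}\right)} = \sqrt{-43662 - \left(\frac{8198}{4557} + \frac{3}{\frac{1}{10} \left(30 + \left(-1 + 10\right)\right)}\right)} = \sqrt{-43662 - \left(\frac{8198}{4557} + \frac{3}{\frac{1}{10} \left(30 + 9\right)}\right)} = \sqrt{-43662 - \left(\frac{8198}{4557} + \frac{3}{\frac{1}{10} \cdot 39}\right)} = \sqrt{-43662 - \left(\frac{8198}{4557} + \frac{3}{\frac{39}{10}}\right)} = \sqrt{-43662 - \frac{152144}{59241}} = \sqrt{- \frac{2586732686}{59241}} = \frac{i \sqrt{3127359817374}}{8463}$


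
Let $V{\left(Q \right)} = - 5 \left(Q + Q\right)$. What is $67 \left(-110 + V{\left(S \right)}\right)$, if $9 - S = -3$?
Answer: $-15410$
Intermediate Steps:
$S = 12$ ($S = 9 - -3 = 9 + 3 = 12$)
$V{\left(Q \right)} = - 10 Q$ ($V{\left(Q \right)} = - 5 \cdot 2 Q = - 10 Q$)
$67 \left(-110 + V{\left(S \right)}\right) = 67 \left(-110 - 120\right) = 67 \left(-230\right) = -15410$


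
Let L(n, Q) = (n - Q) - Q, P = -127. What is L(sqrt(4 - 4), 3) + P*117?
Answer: -14865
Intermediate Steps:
L(n, Q) = n - 2*Q
L(sqrt(4 - 4), 3) + P*117 = (sqrt(4 - 4) - 2*3) - 127*117 = (sqrt(0) - 6) - 14859 = (0 - 6) - 14859 = -6 - 14859 = -14865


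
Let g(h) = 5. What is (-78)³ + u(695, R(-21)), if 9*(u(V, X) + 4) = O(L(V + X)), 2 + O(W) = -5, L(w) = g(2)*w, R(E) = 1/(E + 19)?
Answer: -4271011/9 ≈ -4.7456e+5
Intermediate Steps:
R(E) = 1/(19 + E)
L(w) = 5*w
O(W) = -7 (O(W) = -2 - 5 = -7)
u(V, X) = -43/9 (u(V, X) = -4 + (⅑)*(-7) = -4 - 7/9 = -43/9)
(-78)³ + u(695, R(-21)) = (-78)³ - 43/9 = -474552 - 43/9 = -4271011/9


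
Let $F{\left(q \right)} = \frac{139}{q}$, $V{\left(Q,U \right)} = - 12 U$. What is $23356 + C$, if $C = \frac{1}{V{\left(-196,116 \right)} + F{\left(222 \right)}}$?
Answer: $\frac{7214317838}{308885} \approx 23356.0$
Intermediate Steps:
$C = - \frac{222}{308885}$ ($C = \frac{1}{\left(-12\right) 116 + \frac{139}{222}} = \frac{1}{-1392 + 139 \cdot \frac{1}{222}} = \frac{1}{-1392 + \frac{139}{222}} = \frac{1}{- \frac{308885}{222}} = - \frac{222}{308885} \approx -0.00071871$)
$23356 + C = 23356 - \frac{222}{308885} = \frac{7214317838}{308885}$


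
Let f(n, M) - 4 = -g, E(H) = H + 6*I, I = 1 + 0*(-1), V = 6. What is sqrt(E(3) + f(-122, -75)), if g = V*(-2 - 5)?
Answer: sqrt(55) ≈ 7.4162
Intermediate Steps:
I = 1 (I = 1 + 0 = 1)
E(H) = 6 + H (E(H) = H + 6*1 = H + 6 = 6 + H)
g = -42 (g = 6*(-2 - 5) = 6*(-7) = -42)
f(n, M) = 46 (f(n, M) = 4 - 1*(-42) = 4 + 42 = 46)
sqrt(E(3) + f(-122, -75)) = sqrt((6 + 3) + 46) = sqrt(9 + 46) = sqrt(55)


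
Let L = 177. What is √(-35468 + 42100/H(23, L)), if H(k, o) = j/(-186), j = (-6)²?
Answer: I*√2276862/3 ≈ 502.98*I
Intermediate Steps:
j = 36
H(k, o) = -6/31 (H(k, o) = 36/(-186) = 36*(-1/186) = -6/31)
√(-35468 + 42100/H(23, L)) = √(-35468 + 42100/(-6/31)) = √(-35468 + 42100*(-31/6)) = √(-35468 - 652550/3) = √(-758954/3) = I*√2276862/3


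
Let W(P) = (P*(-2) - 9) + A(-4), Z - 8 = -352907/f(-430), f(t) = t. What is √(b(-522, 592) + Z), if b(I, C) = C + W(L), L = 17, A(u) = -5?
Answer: √253814810/430 ≈ 37.050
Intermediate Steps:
Z = 356347/430 (Z = 8 - 352907/(-430) = 8 - 352907*(-1/430) = 8 + 352907/430 = 356347/430 ≈ 828.71)
W(P) = -14 - 2*P (W(P) = (P*(-2) - 9) - 5 = (-2*P - 9) - 5 = (-9 - 2*P) - 5 = -14 - 2*P)
b(I, C) = -48 + C (b(I, C) = C + (-14 - 2*17) = C + (-14 - 34) = C - 48 = -48 + C)
√(b(-522, 592) + Z) = √((-48 + 592) + 356347/430) = √(544 + 356347/430) = √(590267/430) = √253814810/430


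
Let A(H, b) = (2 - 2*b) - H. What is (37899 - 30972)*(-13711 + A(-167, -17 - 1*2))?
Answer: -93542208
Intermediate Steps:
A(H, b) = 2 - H - 2*b
(37899 - 30972)*(-13711 + A(-167, -17 - 1*2)) = (37899 - 30972)*(-13711 + (2 - 1*(-167) - 2*(-17 - 1*2))) = 6927*(-13711 + (2 + 167 - 2*(-17 - 2))) = 6927*(-13711 + (2 + 167 - 2*(-19))) = 6927*(-13711 + (2 + 167 + 38)) = 6927*(-13711 + 207) = 6927*(-13504) = -93542208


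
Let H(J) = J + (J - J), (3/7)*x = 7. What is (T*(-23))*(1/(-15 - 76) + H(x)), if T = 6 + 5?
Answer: -1127368/273 ≈ -4129.6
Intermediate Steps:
T = 11
x = 49/3 (x = (7/3)*7 = 49/3 ≈ 16.333)
H(J) = J (H(J) = J + 0 = J)
(T*(-23))*(1/(-15 - 76) + H(x)) = (11*(-23))*(1/(-15 - 76) + 49/3) = -253*(1/(-91) + 49/3) = -253*(-1/91 + 49/3) = -253*4456/273 = -1127368/273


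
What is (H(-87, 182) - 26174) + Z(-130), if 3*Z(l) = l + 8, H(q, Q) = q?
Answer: -78905/3 ≈ -26302.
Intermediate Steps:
Z(l) = 8/3 + l/3 (Z(l) = (l + 8)/3 = (8 + l)/3 = 8/3 + l/3)
(H(-87, 182) - 26174) + Z(-130) = (-87 - 26174) + (8/3 + (⅓)*(-130)) = -26261 + (8/3 - 130/3) = -26261 - 122/3 = -78905/3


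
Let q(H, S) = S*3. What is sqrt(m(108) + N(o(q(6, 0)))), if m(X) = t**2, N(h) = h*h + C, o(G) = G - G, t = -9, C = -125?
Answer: 2*I*sqrt(11) ≈ 6.6332*I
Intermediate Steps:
q(H, S) = 3*S
o(G) = 0
N(h) = -125 + h**2 (N(h) = h*h - 125 = h**2 - 125 = -125 + h**2)
m(X) = 81 (m(X) = (-9)**2 = 81)
sqrt(m(108) + N(o(q(6, 0)))) = sqrt(81 + (-125 + 0**2)) = sqrt(81 + (-125 + 0)) = sqrt(81 - 125) = sqrt(-44) = 2*I*sqrt(11)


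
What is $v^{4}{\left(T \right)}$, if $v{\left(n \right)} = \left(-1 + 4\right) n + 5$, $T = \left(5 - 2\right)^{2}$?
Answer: $1048576$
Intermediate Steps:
$T = 9$ ($T = 3^{2} = 9$)
$v{\left(n \right)} = 5 + 3 n$ ($v{\left(n \right)} = 3 n + 5 = 5 + 3 n$)
$v^{4}{\left(T \right)} = \left(5 + 3 \cdot 9\right)^{4} = \left(5 + 27\right)^{4} = 32^{4} = 1048576$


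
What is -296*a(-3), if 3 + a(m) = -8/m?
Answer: 296/3 ≈ 98.667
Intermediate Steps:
a(m) = -3 - 8/m
-296*a(-3) = -296*(-3 - 8/(-3)) = -296*(-3 - 8*(-⅓)) = -296*(-3 + 8/3) = -296*(-⅓) = 296/3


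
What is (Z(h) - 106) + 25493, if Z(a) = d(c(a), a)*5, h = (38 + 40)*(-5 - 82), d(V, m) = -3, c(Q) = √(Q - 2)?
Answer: 25372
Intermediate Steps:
c(Q) = √(-2 + Q)
h = -6786 (h = 78*(-87) = -6786)
Z(a) = -15 (Z(a) = -3*5 = -15)
(Z(h) - 106) + 25493 = (-15 - 106) + 25493 = -121 + 25493 = 25372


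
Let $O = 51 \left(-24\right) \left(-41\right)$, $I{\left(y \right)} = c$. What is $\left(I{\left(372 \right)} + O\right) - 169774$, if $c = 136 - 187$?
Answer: $-119641$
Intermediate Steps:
$c = -51$
$I{\left(y \right)} = -51$
$O = 50184$ ($O = \left(-1224\right) \left(-41\right) = 50184$)
$\left(I{\left(372 \right)} + O\right) - 169774 = \left(-51 + 50184\right) - 169774 = 50133 - 169774 = -119641$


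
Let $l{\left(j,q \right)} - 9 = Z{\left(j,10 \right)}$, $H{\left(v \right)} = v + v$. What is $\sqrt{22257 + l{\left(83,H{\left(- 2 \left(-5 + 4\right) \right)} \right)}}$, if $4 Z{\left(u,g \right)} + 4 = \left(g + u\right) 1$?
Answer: $\frac{\sqrt{89153}}{2} \approx 149.29$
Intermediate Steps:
$Z{\left(u,g \right)} = -1 + \frac{g}{4} + \frac{u}{4}$ ($Z{\left(u,g \right)} = -1 + \frac{\left(g + u\right) 1}{4} = -1 + \frac{g + u}{4} = -1 + \left(\frac{g}{4} + \frac{u}{4}\right) = -1 + \frac{g}{4} + \frac{u}{4}$)
$H{\left(v \right)} = 2 v$
$l{\left(j,q \right)} = \frac{21}{2} + \frac{j}{4}$ ($l{\left(j,q \right)} = 9 + \left(-1 + \frac{1}{4} \cdot 10 + \frac{j}{4}\right) = 9 + \left(-1 + \frac{5}{2} + \frac{j}{4}\right) = 9 + \left(\frac{3}{2} + \frac{j}{4}\right) = \frac{21}{2} + \frac{j}{4}$)
$\sqrt{22257 + l{\left(83,H{\left(- 2 \left(-5 + 4\right) \right)} \right)}} = \sqrt{22257 + \left(\frac{21}{2} + \frac{1}{4} \cdot 83\right)} = \sqrt{22257 + \left(\frac{21}{2} + \frac{83}{4}\right)} = \sqrt{22257 + \frac{125}{4}} = \sqrt{\frac{89153}{4}} = \frac{\sqrt{89153}}{2}$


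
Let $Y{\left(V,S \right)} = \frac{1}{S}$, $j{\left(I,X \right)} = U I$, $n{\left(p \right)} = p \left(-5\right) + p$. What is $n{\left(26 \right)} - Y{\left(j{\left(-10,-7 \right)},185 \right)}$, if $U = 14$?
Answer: $- \frac{19241}{185} \approx -104.01$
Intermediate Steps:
$n{\left(p \right)} = - 4 p$ ($n{\left(p \right)} = - 5 p + p = - 4 p$)
$j{\left(I,X \right)} = 14 I$
$n{\left(26 \right)} - Y{\left(j{\left(-10,-7 \right)},185 \right)} = \left(-4\right) 26 - \frac{1}{185} = -104 - \frac{1}{185} = - \frac{19241}{185}$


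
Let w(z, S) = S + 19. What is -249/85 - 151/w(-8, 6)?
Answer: -3812/425 ≈ -8.9694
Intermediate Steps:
w(z, S) = 19 + S
-249/85 - 151/w(-8, 6) = -249/85 - 151/(19 + 6) = -249*1/85 - 151/25 = -249/85 - 151*1/25 = -249/85 - 151/25 = -3812/425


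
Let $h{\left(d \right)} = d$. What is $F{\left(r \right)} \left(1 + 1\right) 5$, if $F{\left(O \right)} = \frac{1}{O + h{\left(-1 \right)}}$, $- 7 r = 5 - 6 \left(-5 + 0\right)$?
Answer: $- \frac{5}{3} \approx -1.6667$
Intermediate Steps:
$r = -5$ ($r = - \frac{5 - 6 \left(-5 + 0\right)}{7} = - \frac{5 - 6 \left(-5\right)}{7} = - \frac{5 - -30}{7} = - \frac{5 + 30}{7} = \left(- \frac{1}{7}\right) 35 = -5$)
$F{\left(O \right)} = \frac{1}{-1 + O}$ ($F{\left(O \right)} = \frac{1}{O - 1} = \frac{1}{-1 + O}$)
$F{\left(r \right)} \left(1 + 1\right) 5 = \frac{\left(1 + 1\right) 5}{-1 - 5} = \frac{2 \cdot 5}{-6} = \left(- \frac{1}{6}\right) 10 = - \frac{5}{3}$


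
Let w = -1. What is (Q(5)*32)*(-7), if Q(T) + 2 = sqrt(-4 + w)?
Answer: 448 - 224*I*sqrt(5) ≈ 448.0 - 500.88*I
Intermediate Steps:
Q(T) = -2 + I*sqrt(5) (Q(T) = -2 + sqrt(-4 - 1) = -2 + sqrt(-5) = -2 + I*sqrt(5))
(Q(5)*32)*(-7) = ((-2 + I*sqrt(5))*32)*(-7) = (-64 + 32*I*sqrt(5))*(-7) = 448 - 224*I*sqrt(5)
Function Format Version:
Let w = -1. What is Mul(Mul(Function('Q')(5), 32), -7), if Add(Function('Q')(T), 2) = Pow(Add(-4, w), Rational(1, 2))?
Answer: Add(448, Mul(-224, I, Pow(5, Rational(1, 2)))) ≈ Add(448.00, Mul(-500.88, I))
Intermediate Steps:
Function('Q')(T) = Add(-2, Mul(I, Pow(5, Rational(1, 2)))) (Function('Q')(T) = Add(-2, Pow(Add(-4, -1), Rational(1, 2))) = Add(-2, Pow(-5, Rational(1, 2))) = Add(-2, Mul(I, Pow(5, Rational(1, 2)))))
Mul(Mul(Function('Q')(5), 32), -7) = Mul(Mul(Add(-2, Mul(I, Pow(5, Rational(1, 2)))), 32), -7) = Mul(Add(-64, Mul(32, I, Pow(5, Rational(1, 2)))), -7) = Add(448, Mul(-224, I, Pow(5, Rational(1, 2))))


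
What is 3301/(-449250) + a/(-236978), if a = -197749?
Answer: 22014118468/26615591625 ≈ 0.82711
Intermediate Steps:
3301/(-449250) + a/(-236978) = 3301/(-449250) - 197749/(-236978) = 3301*(-1/449250) - 197749*(-1/236978) = -3301/449250 + 197749/236978 = 22014118468/26615591625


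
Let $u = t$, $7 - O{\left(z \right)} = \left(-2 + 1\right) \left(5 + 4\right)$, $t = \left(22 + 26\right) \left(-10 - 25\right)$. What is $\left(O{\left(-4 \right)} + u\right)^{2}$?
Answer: $2768896$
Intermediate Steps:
$t = -1680$ ($t = 48 \left(-35\right) = -1680$)
$O{\left(z \right)} = 16$ ($O{\left(z \right)} = 7 - \left(-2 + 1\right) \left(5 + 4\right) = 7 - \left(-1\right) 9 = 7 - -9 = 7 + 9 = 16$)
$u = -1680$
$\left(O{\left(-4 \right)} + u\right)^{2} = \left(16 - 1680\right)^{2} = \left(-1664\right)^{2} = 2768896$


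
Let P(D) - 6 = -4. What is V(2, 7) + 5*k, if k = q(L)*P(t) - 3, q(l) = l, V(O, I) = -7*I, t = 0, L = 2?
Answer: -44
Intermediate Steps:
P(D) = 2 (P(D) = 6 - 4 = 2)
k = 1 (k = 2*2 - 3 = 4 - 3 = 1)
V(2, 7) + 5*k = -7*7 + 5*1 = -49 + 5 = -44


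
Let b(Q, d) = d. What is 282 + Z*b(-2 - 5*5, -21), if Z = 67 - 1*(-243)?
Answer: -6228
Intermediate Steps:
Z = 310 (Z = 67 + 243 = 310)
282 + Z*b(-2 - 5*5, -21) = 282 + 310*(-21) = 282 - 6510 = -6228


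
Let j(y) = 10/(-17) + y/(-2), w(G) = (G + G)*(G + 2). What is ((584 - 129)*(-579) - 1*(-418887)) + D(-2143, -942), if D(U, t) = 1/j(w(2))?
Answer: 22694515/146 ≈ 1.5544e+5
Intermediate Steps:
w(G) = 2*G*(2 + G) (w(G) = (2*G)*(2 + G) = 2*G*(2 + G))
j(y) = -10/17 - y/2 (j(y) = 10*(-1/17) + y*(-½) = -10/17 - y/2)
D(U, t) = -17/146 (D(U, t) = 1/(-10/17 - 2*(2 + 2)) = 1/(-10/17 - 2*4) = 1/(-10/17 - ½*16) = 1/(-10/17 - 8) = 1/(-146/17) = -17/146)
((584 - 129)*(-579) - 1*(-418887)) + D(-2143, -942) = ((584 - 129)*(-579) - 1*(-418887)) - 17/146 = (455*(-579) + 418887) - 17/146 = (-263445 + 418887) - 17/146 = 155442 - 17/146 = 22694515/146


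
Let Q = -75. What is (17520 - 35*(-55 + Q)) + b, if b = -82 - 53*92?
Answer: 17112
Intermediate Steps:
b = -4958 (b = -82 - 4876 = -4958)
(17520 - 35*(-55 + Q)) + b = (17520 - 35*(-55 - 75)) - 4958 = (17520 - 35*(-130)) - 4958 = (17520 + 4550) - 4958 = 22070 - 4958 = 17112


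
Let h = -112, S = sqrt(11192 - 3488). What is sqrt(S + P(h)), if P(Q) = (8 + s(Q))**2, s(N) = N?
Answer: sqrt(10816 + 6*sqrt(214)) ≈ 104.42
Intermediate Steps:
S = 6*sqrt(214) (S = sqrt(7704) = 6*sqrt(214) ≈ 87.772)
P(Q) = (8 + Q)**2
sqrt(S + P(h)) = sqrt(6*sqrt(214) + (8 - 112)**2) = sqrt(6*sqrt(214) + (-104)**2) = sqrt(6*sqrt(214) + 10816) = sqrt(10816 + 6*sqrt(214))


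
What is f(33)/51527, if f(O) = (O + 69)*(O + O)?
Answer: 396/3031 ≈ 0.13065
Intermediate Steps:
f(O) = 2*O*(69 + O) (f(O) = (69 + O)*(2*O) = 2*O*(69 + O))
f(33)/51527 = (2*33*(69 + 33))/51527 = (2*33*102)*(1/51527) = 6732*(1/51527) = 396/3031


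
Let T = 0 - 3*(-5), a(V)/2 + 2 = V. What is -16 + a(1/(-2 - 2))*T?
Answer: -167/2 ≈ -83.500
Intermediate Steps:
a(V) = -4 + 2*V
T = 15 (T = 0 + 15 = 15)
-16 + a(1/(-2 - 2))*T = -16 + (-4 + 2/(-2 - 2))*15 = -16 + (-4 + 2/(-4))*15 = -16 + (-4 + 2*(-1/4))*15 = -16 + (-4 - 1/2)*15 = -16 - 9/2*15 = -16 - 135/2 = -167/2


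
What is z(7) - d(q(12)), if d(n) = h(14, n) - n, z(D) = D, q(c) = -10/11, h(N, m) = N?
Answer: -87/11 ≈ -7.9091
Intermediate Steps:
q(c) = -10/11 (q(c) = -10*1/11 = -10/11)
d(n) = 14 - n
z(7) - d(q(12)) = 7 - (14 - 1*(-10/11)) = 7 - (14 + 10/11) = 7 - 1*164/11 = 7 - 164/11 = -87/11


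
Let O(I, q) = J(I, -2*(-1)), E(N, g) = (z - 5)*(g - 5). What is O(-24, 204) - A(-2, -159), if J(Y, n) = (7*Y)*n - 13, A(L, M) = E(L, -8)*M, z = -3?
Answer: 16187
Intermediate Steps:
E(N, g) = 40 - 8*g (E(N, g) = (-3 - 5)*(g - 5) = -8*(-5 + g) = 40 - 8*g)
A(L, M) = 104*M (A(L, M) = (40 - 8*(-8))*M = (40 + 64)*M = 104*M)
J(Y, n) = -13 + 7*Y*n (J(Y, n) = 7*Y*n - 13 = -13 + 7*Y*n)
O(I, q) = -13 + 14*I (O(I, q) = -13 + 7*I*(-2*(-1)) = -13 + 7*I*2 = -13 + 14*I)
O(-24, 204) - A(-2, -159) = (-13 + 14*(-24)) - 104*(-159) = (-13 - 336) - 1*(-16536) = -349 + 16536 = 16187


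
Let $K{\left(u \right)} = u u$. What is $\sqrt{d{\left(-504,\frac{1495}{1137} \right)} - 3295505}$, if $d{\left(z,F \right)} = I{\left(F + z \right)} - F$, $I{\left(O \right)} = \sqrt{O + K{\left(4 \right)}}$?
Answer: $\frac{\sqrt{-4260328403160 + 1137 i \sqrt{629171457}}}{1137} \approx 0.0060762 + 1815.4 i$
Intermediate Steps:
$K{\left(u \right)} = u^{2}$
$I{\left(O \right)} = \sqrt{16 + O}$ ($I{\left(O \right)} = \sqrt{O + 4^{2}} = \sqrt{O + 16} = \sqrt{16 + O}$)
$d{\left(z,F \right)} = \sqrt{16 + F + z} - F$ ($d{\left(z,F \right)} = \sqrt{16 + \left(F + z\right)} - F = \sqrt{16 + F + z} - F$)
$\sqrt{d{\left(-504,\frac{1495}{1137} \right)} - 3295505} = \sqrt{\left(\sqrt{16 + \frac{1495}{1137} - 504} - \frac{1495}{1137}\right) - 3295505} = \sqrt{\left(\sqrt{- \frac{553361}{1137}} - \frac{1495}{1137}\right) - 3295505} = \sqrt{\left(\frac{i \sqrt{629171457}}{1137} - \frac{1495}{1137}\right) - 3295505} = \sqrt{\left(- \frac{1495}{1137} + \frac{i \sqrt{629171457}}{1137}\right) - 3295505} = \sqrt{- \frac{3746990680}{1137} + \frac{i \sqrt{629171457}}{1137}}$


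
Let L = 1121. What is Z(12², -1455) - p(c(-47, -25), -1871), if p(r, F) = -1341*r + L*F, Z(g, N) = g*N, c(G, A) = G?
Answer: 1824844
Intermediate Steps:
Z(g, N) = N*g
p(r, F) = -1341*r + 1121*F
Z(12², -1455) - p(c(-47, -25), -1871) = -1455*12² - (-1341*(-47) + 1121*(-1871)) = -1455*144 - (63027 - 2097391) = -209520 - 1*(-2034364) = -209520 + 2034364 = 1824844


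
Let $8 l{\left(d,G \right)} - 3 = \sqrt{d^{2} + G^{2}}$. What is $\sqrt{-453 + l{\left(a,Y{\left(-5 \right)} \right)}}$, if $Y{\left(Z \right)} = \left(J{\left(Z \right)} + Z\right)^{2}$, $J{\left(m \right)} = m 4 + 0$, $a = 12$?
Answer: $\frac{\sqrt{-7242 + 2 \sqrt{390769}}}{4} \approx 19.352 i$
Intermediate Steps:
$J{\left(m \right)} = 4 m$ ($J{\left(m \right)} = 4 m + 0 = 4 m$)
$Y{\left(Z \right)} = 25 Z^{2}$ ($Y{\left(Z \right)} = \left(4 Z + Z\right)^{2} = \left(5 Z\right)^{2} = 25 Z^{2}$)
$l{\left(d,G \right)} = \frac{3}{8} + \frac{\sqrt{G^{2} + d^{2}}}{8}$ ($l{\left(d,G \right)} = \frac{3}{8} + \frac{\sqrt{d^{2} + G^{2}}}{8} = \frac{3}{8} + \frac{\sqrt{G^{2} + d^{2}}}{8}$)
$\sqrt{-453 + l{\left(a,Y{\left(-5 \right)} \right)}} = \sqrt{-453 + \left(\frac{3}{8} + \frac{\sqrt{\left(25 \left(-5\right)^{2}\right)^{2} + 12^{2}}}{8}\right)} = \sqrt{-453 + \left(\frac{3}{8} + \frac{\sqrt{\left(25 \cdot 25\right)^{2} + 144}}{8}\right)} = \sqrt{-453 + \left(\frac{3}{8} + \frac{\sqrt{625^{2} + 144}}{8}\right)} = \sqrt{-453 + \left(\frac{3}{8} + \frac{\sqrt{390625 + 144}}{8}\right)} = \sqrt{-453 + \left(\frac{3}{8} + \frac{\sqrt{390769}}{8}\right)} = \sqrt{- \frac{3621}{8} + \frac{\sqrt{390769}}{8}}$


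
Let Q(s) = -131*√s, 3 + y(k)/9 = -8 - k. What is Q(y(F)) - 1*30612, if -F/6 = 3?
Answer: -30612 - 393*√7 ≈ -31652.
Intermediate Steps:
F = -18 (F = -6*3 = -18)
y(k) = -99 - 9*k (y(k) = -27 + 9*(-8 - k) = -27 + (-72 - 9*k) = -99 - 9*k)
Q(y(F)) - 1*30612 = -131*√(-99 - 9*(-18)) - 1*30612 = -131*√(-99 + 162) - 30612 = -393*√7 - 30612 = -30612 - 393*√7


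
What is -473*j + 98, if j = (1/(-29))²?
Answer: 81945/841 ≈ 97.438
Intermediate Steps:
j = 1/841 (j = (-1/29)² = 1/841 ≈ 0.0011891)
-473*j + 98 = -473*1/841 + 98 = -473/841 + 98 = 81945/841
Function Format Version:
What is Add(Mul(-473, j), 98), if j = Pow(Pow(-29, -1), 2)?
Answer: Rational(81945, 841) ≈ 97.438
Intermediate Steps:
j = Rational(1, 841) (j = Pow(Rational(-1, 29), 2) = Rational(1, 841) ≈ 0.0011891)
Add(Mul(-473, j), 98) = Add(Mul(-473, Rational(1, 841)), 98) = Add(Rational(-473, 841), 98) = Rational(81945, 841)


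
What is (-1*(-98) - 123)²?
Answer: 625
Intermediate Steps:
(-1*(-98) - 123)² = (98 - 123)² = (-25)² = 625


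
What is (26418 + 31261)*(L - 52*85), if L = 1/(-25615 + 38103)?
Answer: -3183705398161/12488 ≈ -2.5494e+8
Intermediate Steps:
L = 1/12488 ≈ 8.0077e-5
(26418 + 31261)*(L - 52*85) = (26418 + 31261)*(1/12488 - 52*85) = 57679*(1/12488 - 4420) = 57679*(-55196959/12488) = -3183705398161/12488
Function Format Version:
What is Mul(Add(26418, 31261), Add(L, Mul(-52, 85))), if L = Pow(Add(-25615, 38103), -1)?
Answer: Rational(-3183705398161, 12488) ≈ -2.5494e+8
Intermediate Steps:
L = Rational(1, 12488) (L = Pow(12488, -1) = Rational(1, 12488) ≈ 8.0077e-5)
Mul(Add(26418, 31261), Add(L, Mul(-52, 85))) = Mul(Add(26418, 31261), Add(Rational(1, 12488), Mul(-52, 85))) = Mul(57679, Add(Rational(1, 12488), -4420)) = Mul(57679, Rational(-55196959, 12488)) = Rational(-3183705398161, 12488)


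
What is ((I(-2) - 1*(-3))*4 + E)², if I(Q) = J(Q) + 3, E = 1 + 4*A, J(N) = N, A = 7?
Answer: 2025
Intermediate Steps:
E = 29 (E = 1 + 4*7 = 1 + 28 = 29)
I(Q) = 3 + Q (I(Q) = Q + 3 = 3 + Q)
((I(-2) - 1*(-3))*4 + E)² = (((3 - 2) - 1*(-3))*4 + 29)² = ((1 + 3)*4 + 29)² = (4*4 + 29)² = (16 + 29)² = 45² = 2025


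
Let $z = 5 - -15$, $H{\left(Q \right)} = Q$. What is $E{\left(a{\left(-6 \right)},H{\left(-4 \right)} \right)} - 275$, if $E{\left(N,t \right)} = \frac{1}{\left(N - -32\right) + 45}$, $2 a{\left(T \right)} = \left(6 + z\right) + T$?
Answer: $- \frac{23924}{87} \approx -274.99$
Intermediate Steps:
$z = 20$ ($z = 5 + 15 = 20$)
$a{\left(T \right)} = 13 + \frac{T}{2}$ ($a{\left(T \right)} = \frac{\left(6 + 20\right) + T}{2} = \frac{26 + T}{2} = 13 + \frac{T}{2}$)
$E{\left(N,t \right)} = \frac{1}{77 + N}$ ($E{\left(N,t \right)} = \frac{1}{\left(N + 32\right) + 45} = \frac{1}{\left(32 + N\right) + 45} = \frac{1}{77 + N}$)
$E{\left(a{\left(-6 \right)},H{\left(-4 \right)} \right)} - 275 = \frac{1}{77 + \left(13 + \frac{1}{2} \left(-6\right)\right)} - 275 = \frac{1}{77 + \left(13 - 3\right)} - 275 = \frac{1}{77 + 10} - 275 = \frac{1}{87} - 275 = - \frac{23924}{87}$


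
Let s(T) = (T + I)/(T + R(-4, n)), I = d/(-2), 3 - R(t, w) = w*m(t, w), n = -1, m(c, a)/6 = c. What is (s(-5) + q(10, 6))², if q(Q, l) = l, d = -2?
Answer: 6400/169 ≈ 37.870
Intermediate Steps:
m(c, a) = 6*c
R(t, w) = 3 - 6*t*w (R(t, w) = 3 - w*6*t = 3 - 6*t*w)
I = 1 (I = -2/(-2) = -2*(-½) = 1)
s(T) = (1 + T)/(-21 + T) (s(T) = (T + 1)/(T + (3 - 6*(-4)*(-1))) = (1 + T)/(T + (3 - 24)) = (1 + T)/(T - 21) = (1 + T)/(-21 + T))
(s(-5) + q(10, 6))² = ((1 - 5)/(-21 - 5) + 6)² = (-4/(-26) + 6)² = (-1/26*(-4) + 6)² = (2/13 + 6)² = (80/13)² = 6400/169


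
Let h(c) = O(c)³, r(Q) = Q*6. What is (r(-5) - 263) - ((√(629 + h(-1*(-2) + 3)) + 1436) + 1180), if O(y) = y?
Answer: -2909 - √754 ≈ -2936.5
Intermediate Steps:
r(Q) = 6*Q
h(c) = c³
(r(-5) - 263) - ((√(629 + h(-1*(-2) + 3)) + 1436) + 1180) = (6*(-5) - 263) - ((√(629 + (-1*(-2) + 3)³) + 1436) + 1180) = (-30 - 263) - ((√(629 + (2 + 3)³) + 1436) + 1180) = -293 - ((√(629 + 5³) + 1436) + 1180) = -293 - ((√(629 + 125) + 1436) + 1180) = -293 - ((√754 + 1436) + 1180) = -293 - ((1436 + √754) + 1180) = -293 - (2616 + √754) = -293 + (-2616 - √754) = -2909 - √754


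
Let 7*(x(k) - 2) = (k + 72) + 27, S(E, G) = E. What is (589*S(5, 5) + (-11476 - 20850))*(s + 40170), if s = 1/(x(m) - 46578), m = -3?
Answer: -384680999789053/325936 ≈ -1.1802e+9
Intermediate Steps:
x(k) = 113/7 + k/7 (x(k) = 2 + ((k + 72) + 27)/7 = 2 + ((72 + k) + 27)/7 = 2 + (99 + k)/7 = 2 + (99/7 + k/7) = 113/7 + k/7)
s = -7/325936 (s = 1/((113/7 + (⅐)*(-3)) - 46578) = 1/((113/7 - 3/7) - 46578) = 1/(110/7 - 46578) = 1/(-325936/7) = -7/325936 ≈ -2.1477e-5)
(589*S(5, 5) + (-11476 - 20850))*(s + 40170) = (589*5 + (-11476 - 20850))*(-7/325936 + 40170) = (2945 - 32326)*(13092849113/325936) = -29381*13092849113/325936 = -384680999789053/325936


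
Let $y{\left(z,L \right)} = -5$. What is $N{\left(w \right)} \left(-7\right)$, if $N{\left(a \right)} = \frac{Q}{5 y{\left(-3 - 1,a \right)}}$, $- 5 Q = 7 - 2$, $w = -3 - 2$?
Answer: $- \frac{7}{25} \approx -0.28$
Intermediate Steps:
$w = -5$
$Q = -1$ ($Q = - \frac{7 - 2}{5} = \left(- \frac{1}{5}\right) 5 = -1$)
$N{\left(a \right)} = \frac{1}{25}$ ($N{\left(a \right)} = - \frac{1}{5 \left(-5\right)} = - \frac{1}{-25} = \left(-1\right) \left(- \frac{1}{25}\right) = \frac{1}{25}$)
$N{\left(w \right)} \left(-7\right) = \frac{1}{25} \left(-7\right) = - \frac{7}{25}$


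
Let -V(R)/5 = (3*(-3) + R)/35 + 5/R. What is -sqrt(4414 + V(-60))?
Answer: -sqrt(7804419)/42 ≈ -66.515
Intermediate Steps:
V(R) = 9/7 - 25/R - R/7 (V(R) = -5*((3*(-3) + R)/35 + 5/R) = -5*((-9 + R)*(1/35) + 5/R) = -5*((-9/35 + R/35) + 5/R) = -5*(-9/35 + 5/R + R/35) = 9/7 - 25/R - R/7)
-sqrt(4414 + V(-60)) = -sqrt(4414 + (9/7 - 25/(-60) - 1/7*(-60))) = -sqrt(4414 + (9/7 - 25*(-1/60) + 60/7)) = -sqrt(4414 + (9/7 + 5/12 + 60/7)) = -sqrt(4414 + 863/84) = -sqrt(371639/84) = -sqrt(7804419)/42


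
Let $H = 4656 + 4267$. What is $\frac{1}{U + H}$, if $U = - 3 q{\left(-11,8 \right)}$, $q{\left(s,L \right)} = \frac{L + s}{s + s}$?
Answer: $\frac{22}{196297} \approx 0.00011208$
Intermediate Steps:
$q{\left(s,L \right)} = \frac{L + s}{2 s}$
$U = - \frac{9}{22}$ ($U = - 3 \frac{8 - 11}{2 \left(-11\right)} = - 3 \cdot \frac{1}{2} \left(- \frac{1}{11}\right) \left(-3\right) = \left(-3\right) \frac{3}{22} = - \frac{9}{22} \approx -0.40909$)
$H = 8923$
$\frac{1}{U + H} = \frac{1}{- \frac{9}{22} + 8923} = \frac{1}{\frac{196297}{22}} = \frac{22}{196297}$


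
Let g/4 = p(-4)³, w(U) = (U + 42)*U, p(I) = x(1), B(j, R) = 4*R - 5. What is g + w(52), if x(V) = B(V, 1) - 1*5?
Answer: 4024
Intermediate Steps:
B(j, R) = -5 + 4*R
x(V) = -6 (x(V) = (-5 + 4*1) - 1*5 = (-5 + 4) - 5 = -1 - 5 = -6)
p(I) = -6
w(U) = U*(42 + U) (w(U) = (42 + U)*U = U*(42 + U))
g = -864 (g = 4*(-6)³ = 4*(-216) = -864)
g + w(52) = -864 + 52*(42 + 52) = -864 + 52*94 = -864 + 4888 = 4024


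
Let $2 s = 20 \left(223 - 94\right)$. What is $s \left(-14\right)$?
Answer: $-18060$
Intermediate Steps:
$s = 1290$ ($s = \frac{20 \left(223 - 94\right)}{2} = \frac{20 \cdot 129}{2} = \frac{1}{2} \cdot 2580 = 1290$)
$s \left(-14\right) = 1290 \left(-14\right) = -18060$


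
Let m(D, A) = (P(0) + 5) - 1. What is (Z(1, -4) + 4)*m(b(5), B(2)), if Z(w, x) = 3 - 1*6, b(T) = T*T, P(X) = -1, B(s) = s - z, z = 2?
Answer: 3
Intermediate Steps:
B(s) = -2 + s (B(s) = s - 1*2 = s - 2 = -2 + s)
b(T) = T**2
m(D, A) = 3 (m(D, A) = (-1 + 5) - 1 = 4 - 1 = 3)
Z(w, x) = -3 (Z(w, x) = 3 - 6 = -3)
(Z(1, -4) + 4)*m(b(5), B(2)) = (-3 + 4)*3 = 1*3 = 3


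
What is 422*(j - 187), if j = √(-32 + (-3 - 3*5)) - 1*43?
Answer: -97060 + 2110*I*√2 ≈ -97060.0 + 2984.0*I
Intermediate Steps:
j = -43 + 5*I*√2 (j = √(-32 + (-3 - 15)) - 43 = √(-32 - 18) - 43 = √(-50) - 43 = 5*I*√2 - 43 = -43 + 5*I*√2 ≈ -43.0 + 7.0711*I)
422*(j - 187) = 422*((-43 + 5*I*√2) - 187) = 422*(-230 + 5*I*√2) = -97060 + 2110*I*√2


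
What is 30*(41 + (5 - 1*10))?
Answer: 1080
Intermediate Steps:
30*(41 + (5 - 1*10)) = 30*(41 + (5 - 10)) = 30*(41 - 5) = 30*36 = 1080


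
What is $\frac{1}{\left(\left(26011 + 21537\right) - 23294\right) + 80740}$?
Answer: $\frac{1}{104994} \approx 9.5244 \cdot 10^{-6}$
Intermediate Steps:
$\frac{1}{\left(\left(26011 + 21537\right) - 23294\right) + 80740} = \frac{1}{\left(47548 - 23294\right) + 80740} = \frac{1}{24254 + 80740} = \frac{1}{104994}$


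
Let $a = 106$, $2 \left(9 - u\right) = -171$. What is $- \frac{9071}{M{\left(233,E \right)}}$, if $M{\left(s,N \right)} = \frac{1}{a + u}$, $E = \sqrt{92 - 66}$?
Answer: $- \frac{3637471}{2} \approx -1.8187 \cdot 10^{6}$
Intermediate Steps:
$u = \frac{189}{2}$ ($u = 9 - - \frac{171}{2} = 9 + \frac{171}{2} = \frac{189}{2} \approx 94.5$)
$E = \sqrt{26} \approx 5.099$
$M{\left(s,N \right)} = \frac{2}{401}$ ($M{\left(s,N \right)} = \frac{1}{106 + \frac{189}{2}} = \frac{1}{\frac{401}{2}} = \frac{2}{401}$)
$- \frac{9071}{M{\left(233,E \right)}} = - \frac{9071}{\frac{2}{401}} = \left(-9071\right) \frac{401}{2} = - \frac{3637471}{2}$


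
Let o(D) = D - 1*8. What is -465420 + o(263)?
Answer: -465165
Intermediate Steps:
o(D) = -8 + D (o(D) = D - 8 = -8 + D)
-465420 + o(263) = -465420 + (-8 + 263) = -465420 + 255 = -465165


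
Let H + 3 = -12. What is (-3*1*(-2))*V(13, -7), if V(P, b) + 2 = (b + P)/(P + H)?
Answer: -30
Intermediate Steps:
H = -15 (H = -3 - 12 = -15)
V(P, b) = -2 + (P + b)/(-15 + P) (V(P, b) = -2 + (b + P)/(P - 15) = -2 + (P + b)/(-15 + P))
(-3*1*(-2))*V(13, -7) = (-3*1*(-2))*((30 - 7 - 1*13)/(-15 + 13)) = (-3*(-2))*((30 - 7 - 13)/(-2)) = 6*(-½*10) = 6*(-5) = -30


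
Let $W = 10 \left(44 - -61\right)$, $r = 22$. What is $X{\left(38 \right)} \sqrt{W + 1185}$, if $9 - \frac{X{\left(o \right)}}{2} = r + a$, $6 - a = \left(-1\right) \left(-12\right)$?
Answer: $- 14 \sqrt{2235} \approx -661.86$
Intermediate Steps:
$a = -6$ ($a = 6 - \left(-1\right) \left(-12\right) = 6 - 12 = -6$)
$X{\left(o \right)} = -14$ ($X{\left(o \right)} = 18 - 2 \left(22 - 6\right) = 18 - 32 = -14$)
$W = 1050$ ($W = 10 \left(44 + 61\right) = 10 \cdot 105 = 1050$)
$X{\left(38 \right)} \sqrt{W + 1185} = - 14 \sqrt{1050 + 1185} = - 14 \sqrt{2235}$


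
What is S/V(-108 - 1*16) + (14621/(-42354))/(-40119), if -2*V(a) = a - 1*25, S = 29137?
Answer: 99019190321053/253180818774 ≈ 391.10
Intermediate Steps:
V(a) = 25/2 - a/2 (V(a) = -(a - 1*25)/2 = -(a - 25)/2 = -(-25 + a)/2 = 25/2 - a/2)
S/V(-108 - 1*16) + (14621/(-42354))/(-40119) = 29137/(25/2 - (-108 - 1*16)/2) + (14621/(-42354))/(-40119) = 29137/(25/2 - (-108 - 16)/2) + (14621*(-1/42354))*(-1/40119) = 29137/(25/2 - 1/2*(-124)) - 14621/42354*(-1/40119) = 29137/(25/2 + 62) + 14621/1699200126 = 29137/(149/2) + 14621/1699200126 = 29137*(2/149) + 14621/1699200126 = 58274/149 + 14621/1699200126 = 99019190321053/253180818774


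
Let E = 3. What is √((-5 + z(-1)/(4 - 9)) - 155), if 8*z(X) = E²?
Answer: I*√64090/20 ≈ 12.658*I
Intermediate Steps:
z(X) = 9/8 (z(X) = (⅛)*3² = (⅛)*9 = 9/8)
√((-5 + z(-1)/(4 - 9)) - 155) = √((-5 + (9/8)/(4 - 9)) - 155) = √((-5 + (9/8)/(-5)) - 155) = √((-5 - ⅕*9/8) - 155) = √((-5 - 9/40) - 155) = √(-209/40 - 155) = √(-6409/40) = I*√64090/20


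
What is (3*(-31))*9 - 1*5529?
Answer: -6366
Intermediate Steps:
(3*(-31))*9 - 1*5529 = -93*9 - 5529 = -837 - 5529 = -6366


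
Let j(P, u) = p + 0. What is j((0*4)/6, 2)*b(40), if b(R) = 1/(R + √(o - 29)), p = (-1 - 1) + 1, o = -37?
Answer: I/(√66 - 40*I) ≈ -0.02401 + 0.0048764*I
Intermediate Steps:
p = -1 (p = -2 + 1 = -1)
j(P, u) = -1 (j(P, u) = -1 + 0 = -1)
b(R) = 1/(R + I*√66) (b(R) = 1/(R + √(-37 - 29)) = 1/(R + √(-66)) = 1/(R + I*√66))
j((0*4)/6, 2)*b(40) = -1/(40 + I*√66)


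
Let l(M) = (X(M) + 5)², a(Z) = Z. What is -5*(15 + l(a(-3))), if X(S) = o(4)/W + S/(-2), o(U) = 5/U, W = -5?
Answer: -4325/16 ≈ -270.31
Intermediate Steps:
X(S) = -¼ - S/2 (X(S) = (5/4)/(-5) + S/(-2) = (5*(¼))*(-⅕) + S*(-½) = (5/4)*(-⅕) - S/2 = -¼ - S/2)
l(M) = (19/4 - M/2)² (l(M) = ((-¼ - M/2) + 5)² = (19/4 - M/2)²)
-5*(15 + l(a(-3))) = -5*(15 + (19 - 2*(-3))²/16) = -5*(15 + (19 + 6)²/16) = -5*(15 + (1/16)*25²) = -5*(15 + (1/16)*625) = -5*(15 + 625/16) = -5*865/16 = -4325/16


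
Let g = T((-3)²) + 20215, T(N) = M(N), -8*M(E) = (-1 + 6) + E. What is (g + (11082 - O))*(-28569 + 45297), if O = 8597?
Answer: 379696326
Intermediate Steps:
M(E) = -5/8 - E/8 (M(E) = -((-1 + 6) + E)/8 = -(5 + E)/8 = -5/8 - E/8)
T(N) = -5/8 - N/8
g = 80853/4 (g = (-5/8 - ⅛*(-3)²) + 20215 = (-5/8 - ⅛*9) + 20215 = (-5/8 - 9/8) + 20215 = -7/4 + 20215 = 80853/4 ≈ 20213.)
(g + (11082 - O))*(-28569 + 45297) = (80853/4 + (11082 - 1*8597))*(-28569 + 45297) = (80853/4 + (11082 - 8597))*16728 = (80853/4 + 2485)*16728 = (90793/4)*16728 = 379696326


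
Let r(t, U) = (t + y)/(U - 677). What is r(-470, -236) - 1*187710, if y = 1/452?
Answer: -77463199521/412676 ≈ -1.8771e+5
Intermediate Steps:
y = 1/452 ≈ 0.0022124
r(t, U) = (1/452 + t)/(-677 + U) (r(t, U) = (t + 1/452)/(U - 677) = (1/452 + t)/(-677 + U))
r(-470, -236) - 1*187710 = (1/452 - 470)/(-677 - 236) - 1*187710 = -212439/452/(-913) - 187710 = -1/913*(-212439/452) - 187710 = 212439/412676 - 187710 = -77463199521/412676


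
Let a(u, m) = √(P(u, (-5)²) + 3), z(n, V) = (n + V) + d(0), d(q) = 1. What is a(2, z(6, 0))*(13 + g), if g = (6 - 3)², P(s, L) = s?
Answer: 22*√5 ≈ 49.193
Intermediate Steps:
z(n, V) = 1 + V + n (z(n, V) = (n + V) + 1 = (V + n) + 1 = 1 + V + n)
g = 9 (g = 3² = 9)
a(u, m) = √(3 + u) (a(u, m) = √(u + 3) = √(3 + u))
a(2, z(6, 0))*(13 + g) = √(3 + 2)*(13 + 9) = √5*22 = 22*√5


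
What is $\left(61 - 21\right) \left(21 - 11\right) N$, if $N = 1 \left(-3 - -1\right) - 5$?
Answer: $-2800$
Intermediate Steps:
$N = -7$ ($N = 1 \left(-3 + 1\right) - 5 = 1 \left(-2\right) - 5 = -2 - 5 = -7$)
$\left(61 - 21\right) \left(21 - 11\right) N = \left(61 - 21\right) \left(21 - 11\right) \left(-7\right) = 40 \cdot 10 \left(-7\right) = 400 \left(-7\right) = -2800$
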